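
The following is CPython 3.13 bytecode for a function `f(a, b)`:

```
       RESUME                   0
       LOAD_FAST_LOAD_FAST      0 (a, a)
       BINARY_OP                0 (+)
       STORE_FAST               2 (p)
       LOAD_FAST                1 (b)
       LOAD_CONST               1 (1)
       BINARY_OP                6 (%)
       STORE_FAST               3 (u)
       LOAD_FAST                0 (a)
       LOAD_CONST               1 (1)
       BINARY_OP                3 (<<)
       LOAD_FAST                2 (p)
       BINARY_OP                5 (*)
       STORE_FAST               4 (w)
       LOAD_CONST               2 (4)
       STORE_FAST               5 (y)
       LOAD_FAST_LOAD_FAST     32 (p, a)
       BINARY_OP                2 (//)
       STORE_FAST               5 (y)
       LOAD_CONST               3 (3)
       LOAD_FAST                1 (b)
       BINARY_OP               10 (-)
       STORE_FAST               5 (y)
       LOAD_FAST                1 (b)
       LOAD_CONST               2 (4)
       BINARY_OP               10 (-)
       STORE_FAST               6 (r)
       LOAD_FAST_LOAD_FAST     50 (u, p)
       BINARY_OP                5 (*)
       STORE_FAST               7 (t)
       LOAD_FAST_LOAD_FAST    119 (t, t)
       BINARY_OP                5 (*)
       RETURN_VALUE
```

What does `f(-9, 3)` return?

0

LOAD_FAST_LOAD_FAST a,a → push -9,-9. Stack: [-9, -9]
BINARY_OP + → -9 + -9 = -18. Stack: [-18]
STORE_FAST p → p=-18. Stack: []
LOAD_FAST b → push 3. Stack: [3]
LOAD_CONST → push 1. Stack: [3, 1]
BINARY_OP % → 3 % 1 = 0. Stack: [0]
STORE_FAST u → u=0. Stack: []
LOAD_FAST a → push -9. Stack: [-9]
LOAD_CONST → push 1. Stack: [-9, 1]
BINARY_OP << → -9 << 1 = -18. Stack: [-18]
LOAD_FAST p → push -18. Stack: [-18, -18]
BINARY_OP * → -18 * -18 = 324. Stack: [324]
STORE_FAST w → w=324. Stack: []
LOAD_CONST → push 4. Stack: [4]
STORE_FAST y → y=4. Stack: []
LOAD_FAST_LOAD_FAST p,a → push -18,-9. Stack: [-18, -9]
BINARY_OP // → -18 // -9 = 2. Stack: [2]
STORE_FAST y → y=2. Stack: []
LOAD_CONST → push 3. Stack: [3]
LOAD_FAST b → push 3. Stack: [3, 3]
BINARY_OP - → 3 - 3 = 0. Stack: [0]
STORE_FAST y → y=0. Stack: []
LOAD_FAST b → push 3. Stack: [3]
LOAD_CONST → push 4. Stack: [3, 4]
BINARY_OP - → 3 - 4 = -1. Stack: [-1]
STORE_FAST r → r=-1. Stack: []
LOAD_FAST_LOAD_FAST u,p → push 0,-18. Stack: [0, -18]
BINARY_OP * → 0 * -18 = 0. Stack: [0]
STORE_FAST t → t=0. Stack: []
LOAD_FAST_LOAD_FAST t,t → push 0,0. Stack: [0, 0]
BINARY_OP * → 0 * 0 = 0. Stack: [0]
RETURN_VALUE → return 0.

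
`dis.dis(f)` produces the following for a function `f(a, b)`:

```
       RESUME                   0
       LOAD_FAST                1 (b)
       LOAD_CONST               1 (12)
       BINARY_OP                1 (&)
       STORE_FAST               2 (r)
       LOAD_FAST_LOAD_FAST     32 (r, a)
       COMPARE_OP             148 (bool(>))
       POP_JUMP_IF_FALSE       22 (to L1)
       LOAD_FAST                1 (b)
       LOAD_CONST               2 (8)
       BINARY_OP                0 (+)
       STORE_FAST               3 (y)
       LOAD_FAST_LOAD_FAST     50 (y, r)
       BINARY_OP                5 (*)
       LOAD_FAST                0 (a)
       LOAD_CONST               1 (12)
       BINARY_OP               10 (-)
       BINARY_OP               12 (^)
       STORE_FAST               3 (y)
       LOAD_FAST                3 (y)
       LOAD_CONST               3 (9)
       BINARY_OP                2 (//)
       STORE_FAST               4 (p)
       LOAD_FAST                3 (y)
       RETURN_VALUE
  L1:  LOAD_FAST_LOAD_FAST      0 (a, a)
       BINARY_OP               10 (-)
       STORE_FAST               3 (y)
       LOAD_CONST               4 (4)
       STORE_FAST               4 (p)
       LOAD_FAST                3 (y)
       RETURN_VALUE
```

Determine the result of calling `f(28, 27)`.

LOAD_FAST b → push 27. Stack: [27]
LOAD_CONST → push 12. Stack: [27, 12]
BINARY_OP & → 27 & 12 = 8. Stack: [8]
STORE_FAST r → r=8. Stack: []
LOAD_FAST_LOAD_FAST r,a → push 8,28. Stack: [8, 28]
COMPARE_OP bool(>) → 8 vs 28 = False. Stack: [False]
POP_JUMP_IF_FALSE → pop False; jump. Stack: []
LOAD_FAST_LOAD_FAST a,a → push 28,28. Stack: [28, 28]
BINARY_OP - → 28 - 28 = 0. Stack: [0]
STORE_FAST y → y=0. Stack: []
LOAD_CONST → push 4. Stack: [4]
STORE_FAST p → p=4. Stack: []
LOAD_FAST y → push 0. Stack: [0]
RETURN_VALUE → return 0.

0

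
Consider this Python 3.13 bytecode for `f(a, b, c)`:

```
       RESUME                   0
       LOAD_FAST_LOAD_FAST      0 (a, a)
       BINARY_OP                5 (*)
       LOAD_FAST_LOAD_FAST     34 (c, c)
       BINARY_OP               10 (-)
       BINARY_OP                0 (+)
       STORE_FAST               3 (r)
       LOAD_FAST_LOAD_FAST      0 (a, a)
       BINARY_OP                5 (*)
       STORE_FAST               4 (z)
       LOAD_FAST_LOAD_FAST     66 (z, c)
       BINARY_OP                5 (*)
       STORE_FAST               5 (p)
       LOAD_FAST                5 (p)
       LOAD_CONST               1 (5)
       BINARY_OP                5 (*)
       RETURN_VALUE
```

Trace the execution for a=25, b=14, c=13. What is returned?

LOAD_FAST_LOAD_FAST a,a → push 25,25. Stack: [25, 25]
BINARY_OP * → 25 * 25 = 625. Stack: [625]
LOAD_FAST_LOAD_FAST c,c → push 13,13. Stack: [625, 13, 13]
BINARY_OP - → 13 - 13 = 0. Stack: [625, 0]
BINARY_OP + → 625 + 0 = 625. Stack: [625]
STORE_FAST r → r=625. Stack: []
LOAD_FAST_LOAD_FAST a,a → push 25,25. Stack: [25, 25]
BINARY_OP * → 25 * 25 = 625. Stack: [625]
STORE_FAST z → z=625. Stack: []
LOAD_FAST_LOAD_FAST z,c → push 625,13. Stack: [625, 13]
BINARY_OP * → 625 * 13 = 8125. Stack: [8125]
STORE_FAST p → p=8125. Stack: []
LOAD_FAST p → push 8125. Stack: [8125]
LOAD_CONST → push 5. Stack: [8125, 5]
BINARY_OP * → 8125 * 5 = 40625. Stack: [40625]
RETURN_VALUE → return 40625.

40625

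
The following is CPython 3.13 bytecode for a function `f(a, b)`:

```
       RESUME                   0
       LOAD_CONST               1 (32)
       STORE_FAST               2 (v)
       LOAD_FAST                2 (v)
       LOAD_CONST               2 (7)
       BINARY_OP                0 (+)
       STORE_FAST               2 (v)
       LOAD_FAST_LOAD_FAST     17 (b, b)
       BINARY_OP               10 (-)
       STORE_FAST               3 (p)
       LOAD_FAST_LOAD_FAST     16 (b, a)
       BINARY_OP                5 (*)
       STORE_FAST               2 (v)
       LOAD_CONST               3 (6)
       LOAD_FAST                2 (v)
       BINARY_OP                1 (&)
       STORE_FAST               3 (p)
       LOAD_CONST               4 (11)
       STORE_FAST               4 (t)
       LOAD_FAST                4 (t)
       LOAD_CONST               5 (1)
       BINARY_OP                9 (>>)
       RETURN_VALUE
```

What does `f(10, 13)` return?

LOAD_CONST → push 32. Stack: [32]
STORE_FAST v → v=32. Stack: []
LOAD_FAST v → push 32. Stack: [32]
LOAD_CONST → push 7. Stack: [32, 7]
BINARY_OP + → 32 + 7 = 39. Stack: [39]
STORE_FAST v → v=39. Stack: []
LOAD_FAST_LOAD_FAST b,b → push 13,13. Stack: [13, 13]
BINARY_OP - → 13 - 13 = 0. Stack: [0]
STORE_FAST p → p=0. Stack: []
LOAD_FAST_LOAD_FAST b,a → push 13,10. Stack: [13, 10]
BINARY_OP * → 13 * 10 = 130. Stack: [130]
STORE_FAST v → v=130. Stack: []
LOAD_CONST → push 6. Stack: [6]
LOAD_FAST v → push 130. Stack: [6, 130]
BINARY_OP & → 6 & 130 = 2. Stack: [2]
STORE_FAST p → p=2. Stack: []
LOAD_CONST → push 11. Stack: [11]
STORE_FAST t → t=11. Stack: []
LOAD_FAST t → push 11. Stack: [11]
LOAD_CONST → push 1. Stack: [11, 1]
BINARY_OP >> → 11 >> 1 = 5. Stack: [5]
RETURN_VALUE → return 5.

5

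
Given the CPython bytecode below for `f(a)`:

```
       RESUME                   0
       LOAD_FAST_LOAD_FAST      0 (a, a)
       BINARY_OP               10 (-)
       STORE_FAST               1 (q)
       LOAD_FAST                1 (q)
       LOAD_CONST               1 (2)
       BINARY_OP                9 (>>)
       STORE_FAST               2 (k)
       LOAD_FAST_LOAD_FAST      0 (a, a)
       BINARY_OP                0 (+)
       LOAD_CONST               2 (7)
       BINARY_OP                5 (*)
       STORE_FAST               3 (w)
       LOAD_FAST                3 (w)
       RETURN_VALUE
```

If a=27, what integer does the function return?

LOAD_FAST_LOAD_FAST a,a → push 27,27. Stack: [27, 27]
BINARY_OP - → 27 - 27 = 0. Stack: [0]
STORE_FAST q → q=0. Stack: []
LOAD_FAST q → push 0. Stack: [0]
LOAD_CONST → push 2. Stack: [0, 2]
BINARY_OP >> → 0 >> 2 = 0. Stack: [0]
STORE_FAST k → k=0. Stack: []
LOAD_FAST_LOAD_FAST a,a → push 27,27. Stack: [27, 27]
BINARY_OP + → 27 + 27 = 54. Stack: [54]
LOAD_CONST → push 7. Stack: [54, 7]
BINARY_OP * → 54 * 7 = 378. Stack: [378]
STORE_FAST w → w=378. Stack: []
LOAD_FAST w → push 378. Stack: [378]
RETURN_VALUE → return 378.

378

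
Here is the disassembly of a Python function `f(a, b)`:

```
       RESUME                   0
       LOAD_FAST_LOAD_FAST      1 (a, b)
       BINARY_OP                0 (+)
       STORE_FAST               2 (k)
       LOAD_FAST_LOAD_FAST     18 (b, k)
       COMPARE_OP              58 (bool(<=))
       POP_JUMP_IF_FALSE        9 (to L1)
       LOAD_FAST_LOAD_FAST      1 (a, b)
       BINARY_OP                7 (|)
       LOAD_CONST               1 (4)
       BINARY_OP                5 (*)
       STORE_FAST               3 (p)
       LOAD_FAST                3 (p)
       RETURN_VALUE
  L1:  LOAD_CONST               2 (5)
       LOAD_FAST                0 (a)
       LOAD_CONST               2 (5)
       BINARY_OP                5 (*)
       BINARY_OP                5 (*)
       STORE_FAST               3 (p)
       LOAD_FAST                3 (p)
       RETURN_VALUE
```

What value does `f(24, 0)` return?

LOAD_FAST_LOAD_FAST a,b → push 24,0. Stack: [24, 0]
BINARY_OP + → 24 + 0 = 24. Stack: [24]
STORE_FAST k → k=24. Stack: []
LOAD_FAST_LOAD_FAST b,k → push 0,24. Stack: [0, 24]
COMPARE_OP bool(<=) → 0 vs 24 = True. Stack: [True]
POP_JUMP_IF_FALSE → pop True; no jump. Stack: []
LOAD_FAST_LOAD_FAST a,b → push 24,0. Stack: [24, 0]
BINARY_OP | → 24 | 0 = 24. Stack: [24]
LOAD_CONST → push 4. Stack: [24, 4]
BINARY_OP * → 24 * 4 = 96. Stack: [96]
STORE_FAST p → p=96. Stack: []
LOAD_FAST p → push 96. Stack: [96]
RETURN_VALUE → return 96.

96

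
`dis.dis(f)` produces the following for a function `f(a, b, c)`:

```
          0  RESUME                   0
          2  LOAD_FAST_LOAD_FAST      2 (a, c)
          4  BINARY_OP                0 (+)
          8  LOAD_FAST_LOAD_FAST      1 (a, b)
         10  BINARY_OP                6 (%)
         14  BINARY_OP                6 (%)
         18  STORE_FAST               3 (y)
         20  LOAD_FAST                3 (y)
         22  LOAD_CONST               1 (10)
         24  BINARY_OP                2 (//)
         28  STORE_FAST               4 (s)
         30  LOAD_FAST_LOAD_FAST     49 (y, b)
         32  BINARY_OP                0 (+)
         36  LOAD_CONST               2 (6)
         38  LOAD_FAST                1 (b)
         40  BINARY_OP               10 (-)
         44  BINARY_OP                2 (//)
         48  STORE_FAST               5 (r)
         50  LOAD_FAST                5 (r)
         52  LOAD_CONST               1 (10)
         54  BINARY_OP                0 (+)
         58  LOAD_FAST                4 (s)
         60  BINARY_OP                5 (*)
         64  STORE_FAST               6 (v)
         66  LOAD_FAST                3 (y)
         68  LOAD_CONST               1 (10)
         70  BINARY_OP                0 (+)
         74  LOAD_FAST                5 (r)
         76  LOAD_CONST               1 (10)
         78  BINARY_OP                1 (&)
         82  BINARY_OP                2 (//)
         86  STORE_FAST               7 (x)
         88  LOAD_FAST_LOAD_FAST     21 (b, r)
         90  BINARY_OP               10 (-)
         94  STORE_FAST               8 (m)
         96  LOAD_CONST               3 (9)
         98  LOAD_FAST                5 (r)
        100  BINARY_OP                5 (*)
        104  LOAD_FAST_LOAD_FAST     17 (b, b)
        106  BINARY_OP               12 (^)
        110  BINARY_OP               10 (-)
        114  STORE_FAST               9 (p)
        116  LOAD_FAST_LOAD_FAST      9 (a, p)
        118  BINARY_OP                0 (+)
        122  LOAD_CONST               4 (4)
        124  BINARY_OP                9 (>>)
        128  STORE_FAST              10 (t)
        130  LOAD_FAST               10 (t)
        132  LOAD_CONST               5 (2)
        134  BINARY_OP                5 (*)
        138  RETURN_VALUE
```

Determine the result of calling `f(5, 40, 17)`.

LOAD_FAST_LOAD_FAST a,c → push 5,17. Stack: [5, 17]
BINARY_OP + → 5 + 17 = 22. Stack: [22]
LOAD_FAST_LOAD_FAST a,b → push 5,40. Stack: [22, 5, 40]
BINARY_OP % → 5 % 40 = 5. Stack: [22, 5]
BINARY_OP % → 22 % 5 = 2. Stack: [2]
STORE_FAST y → y=2. Stack: []
LOAD_FAST y → push 2. Stack: [2]
LOAD_CONST → push 10. Stack: [2, 10]
BINARY_OP // → 2 // 10 = 0. Stack: [0]
STORE_FAST s → s=0. Stack: []
LOAD_FAST_LOAD_FAST y,b → push 2,40. Stack: [2, 40]
BINARY_OP + → 2 + 40 = 42. Stack: [42]
LOAD_CONST → push 6. Stack: [42, 6]
LOAD_FAST b → push 40. Stack: [42, 6, 40]
BINARY_OP - → 6 - 40 = -34. Stack: [42, -34]
BINARY_OP // → 42 // -34 = -2. Stack: [-2]
STORE_FAST r → r=-2. Stack: []
LOAD_FAST r → push -2. Stack: [-2]
LOAD_CONST → push 10. Stack: [-2, 10]
BINARY_OP + → -2 + 10 = 8. Stack: [8]
LOAD_FAST s → push 0. Stack: [8, 0]
BINARY_OP * → 8 * 0 = 0. Stack: [0]
STORE_FAST v → v=0. Stack: []
LOAD_FAST y → push 2. Stack: [2]
LOAD_CONST → push 10. Stack: [2, 10]
BINARY_OP + → 2 + 10 = 12. Stack: [12]
LOAD_FAST r → push -2. Stack: [12, -2]
LOAD_CONST → push 10. Stack: [12, -2, 10]
BINARY_OP & → -2 & 10 = 10. Stack: [12, 10]
BINARY_OP // → 12 // 10 = 1. Stack: [1]
STORE_FAST x → x=1. Stack: []
LOAD_FAST_LOAD_FAST b,r → push 40,-2. Stack: [40, -2]
BINARY_OP - → 40 - -2 = 42. Stack: [42]
STORE_FAST m → m=42. Stack: []
LOAD_CONST → push 9. Stack: [9]
LOAD_FAST r → push -2. Stack: [9, -2]
BINARY_OP * → 9 * -2 = -18. Stack: [-18]
LOAD_FAST_LOAD_FAST b,b → push 40,40. Stack: [-18, 40, 40]
BINARY_OP ^ → 40 ^ 40 = 0. Stack: [-18, 0]
BINARY_OP - → -18 - 0 = -18. Stack: [-18]
STORE_FAST p → p=-18. Stack: []
LOAD_FAST_LOAD_FAST a,p → push 5,-18. Stack: [5, -18]
BINARY_OP + → 5 + -18 = -13. Stack: [-13]
LOAD_CONST → push 4. Stack: [-13, 4]
BINARY_OP >> → -13 >> 4 = -1. Stack: [-1]
STORE_FAST t → t=-1. Stack: []
LOAD_FAST t → push -1. Stack: [-1]
LOAD_CONST → push 2. Stack: [-1, 2]
BINARY_OP * → -1 * 2 = -2. Stack: [-2]
RETURN_VALUE → return -2.

-2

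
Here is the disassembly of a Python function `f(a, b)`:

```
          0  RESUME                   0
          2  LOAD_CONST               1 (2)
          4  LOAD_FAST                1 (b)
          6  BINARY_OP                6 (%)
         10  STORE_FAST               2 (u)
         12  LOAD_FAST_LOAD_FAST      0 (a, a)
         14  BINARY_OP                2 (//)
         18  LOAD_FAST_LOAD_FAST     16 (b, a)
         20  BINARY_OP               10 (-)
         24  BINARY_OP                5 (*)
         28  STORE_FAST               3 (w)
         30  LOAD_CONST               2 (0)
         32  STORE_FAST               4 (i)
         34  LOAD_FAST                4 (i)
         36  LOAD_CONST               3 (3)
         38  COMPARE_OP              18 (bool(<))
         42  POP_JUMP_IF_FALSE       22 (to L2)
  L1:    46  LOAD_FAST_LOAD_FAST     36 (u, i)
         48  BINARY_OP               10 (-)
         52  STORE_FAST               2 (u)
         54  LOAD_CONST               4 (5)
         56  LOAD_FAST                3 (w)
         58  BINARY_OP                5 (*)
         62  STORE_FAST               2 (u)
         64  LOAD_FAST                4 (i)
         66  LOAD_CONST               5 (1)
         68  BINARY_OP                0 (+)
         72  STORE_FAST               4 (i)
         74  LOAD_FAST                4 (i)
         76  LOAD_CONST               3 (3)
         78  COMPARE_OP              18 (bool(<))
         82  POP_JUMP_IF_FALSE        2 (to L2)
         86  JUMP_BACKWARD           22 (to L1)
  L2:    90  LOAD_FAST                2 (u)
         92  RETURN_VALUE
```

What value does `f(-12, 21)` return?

165

LOAD_CONST → push 2. Stack: [2]
LOAD_FAST b → push 21. Stack: [2, 21]
BINARY_OP % → 2 % 21 = 2. Stack: [2]
STORE_FAST u → u=2. Stack: []
LOAD_FAST_LOAD_FAST a,a → push -12,-12. Stack: [-12, -12]
BINARY_OP // → -12 // -12 = 1. Stack: [1]
LOAD_FAST_LOAD_FAST b,a → push 21,-12. Stack: [1, 21, -12]
BINARY_OP - → 21 - -12 = 33. Stack: [1, 33]
BINARY_OP * → 1 * 33 = 33. Stack: [33]
STORE_FAST w → w=33. Stack: []
LOAD_CONST → push 0. Stack: [0]
STORE_FAST i → i=0. Stack: []
LOAD_FAST i → push 0. Stack: [0]
LOAD_CONST → push 3. Stack: [0, 3]
COMPARE_OP bool(<) → 0 vs 3 = True. Stack: [True]
POP_JUMP_IF_FALSE → pop True; no jump. Stack: []
LOAD_FAST_LOAD_FAST u,i → push 2,0. Stack: [2, 0]
BINARY_OP - → 2 - 0 = 2. Stack: [2]
STORE_FAST u → u=2. Stack: []
LOAD_CONST → push 5. Stack: [5]
LOAD_FAST w → push 33. Stack: [5, 33]
BINARY_OP * → 5 * 33 = 165. Stack: [165]
STORE_FAST u → u=165. Stack: []
LOAD_FAST i → push 0. Stack: [0]
LOAD_CONST → push 1. Stack: [0, 1]
BINARY_OP + → 0 + 1 = 1. Stack: [1]
STORE_FAST i → i=1. Stack: []
LOAD_FAST i → push 1. Stack: [1]
LOAD_CONST → push 3. Stack: [1, 3]
COMPARE_OP bool(<) → 1 vs 3 = True. Stack: [True]
POP_JUMP_IF_FALSE → pop True; no jump. Stack: []
LOAD_FAST_LOAD_FAST u,i → push 165,1. Stack: [165, 1]
BINARY_OP - → 165 - 1 = 164. Stack: [164]
STORE_FAST u → u=164. Stack: []
LOAD_CONST → push 5. Stack: [5]
LOAD_FAST w → push 33. Stack: [5, 33]
BINARY_OP * → 5 * 33 = 165. Stack: [165]
STORE_FAST u → u=165. Stack: []
LOAD_FAST i → push 1. Stack: [1]
LOAD_CONST → push 1. Stack: [1, 1]
BINARY_OP + → 1 + 1 = 2. Stack: [2]
STORE_FAST i → i=2. Stack: []
LOAD_FAST i → push 2. Stack: [2]
LOAD_CONST → push 3. Stack: [2, 3]
COMPARE_OP bool(<) → 2 vs 3 = True. Stack: [True]
POP_JUMP_IF_FALSE → pop True; no jump. Stack: []
LOAD_FAST_LOAD_FAST u,i → push 165,2. Stack: [165, 2]
BINARY_OP - → 165 - 2 = 163. Stack: [163]
STORE_FAST u → u=163. Stack: []
LOAD_CONST → push 5. Stack: [5]
LOAD_FAST w → push 33. Stack: [5, 33]
BINARY_OP * → 5 * 33 = 165. Stack: [165]
STORE_FAST u → u=165. Stack: []
LOAD_FAST i → push 2. Stack: [2]
LOAD_CONST → push 1. Stack: [2, 1]
BINARY_OP + → 2 + 1 = 3. Stack: [3]
STORE_FAST i → i=3. Stack: []
LOAD_FAST i → push 3. Stack: [3]
LOAD_CONST → push 3. Stack: [3, 3]
COMPARE_OP bool(<) → 3 vs 3 = False. Stack: [False]
POP_JUMP_IF_FALSE → pop False; jump. Stack: []
LOAD_FAST u → push 165. Stack: [165]
RETURN_VALUE → return 165.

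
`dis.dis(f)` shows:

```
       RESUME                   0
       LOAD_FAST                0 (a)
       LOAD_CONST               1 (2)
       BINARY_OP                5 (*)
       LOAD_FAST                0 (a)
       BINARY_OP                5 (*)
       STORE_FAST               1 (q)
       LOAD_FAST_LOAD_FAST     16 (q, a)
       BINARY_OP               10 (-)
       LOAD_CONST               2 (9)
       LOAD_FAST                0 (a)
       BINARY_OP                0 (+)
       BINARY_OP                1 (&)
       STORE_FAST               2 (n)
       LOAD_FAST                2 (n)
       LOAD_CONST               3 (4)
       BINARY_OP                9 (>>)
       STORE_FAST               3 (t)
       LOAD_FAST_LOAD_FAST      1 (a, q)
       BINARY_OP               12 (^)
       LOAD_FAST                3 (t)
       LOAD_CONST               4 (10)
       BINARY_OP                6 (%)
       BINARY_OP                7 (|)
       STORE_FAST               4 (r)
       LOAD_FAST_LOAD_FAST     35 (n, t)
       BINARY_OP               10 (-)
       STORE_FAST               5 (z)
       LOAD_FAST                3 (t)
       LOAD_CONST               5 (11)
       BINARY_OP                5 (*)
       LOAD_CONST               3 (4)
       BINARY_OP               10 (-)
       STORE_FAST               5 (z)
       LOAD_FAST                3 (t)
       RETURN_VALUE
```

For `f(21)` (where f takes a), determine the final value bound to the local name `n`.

LOAD_FAST a → push 21. Stack: [21]
LOAD_CONST → push 2. Stack: [21, 2]
BINARY_OP * → 21 * 2 = 42. Stack: [42]
LOAD_FAST a → push 21. Stack: [42, 21]
BINARY_OP * → 42 * 21 = 882. Stack: [882]
STORE_FAST q → q=882. Stack: []
LOAD_FAST_LOAD_FAST q,a → push 882,21. Stack: [882, 21]
BINARY_OP - → 882 - 21 = 861. Stack: [861]
LOAD_CONST → push 9. Stack: [861, 9]
LOAD_FAST a → push 21. Stack: [861, 9, 21]
BINARY_OP + → 9 + 21 = 30. Stack: [861, 30]
BINARY_OP & → 861 & 30 = 28. Stack: [28]
STORE_FAST n → n=28. Stack: []
LOAD_FAST n → push 28. Stack: [28]
LOAD_CONST → push 4. Stack: [28, 4]
BINARY_OP >> → 28 >> 4 = 1. Stack: [1]
STORE_FAST t → t=1. Stack: []
LOAD_FAST_LOAD_FAST a,q → push 21,882. Stack: [21, 882]
BINARY_OP ^ → 21 ^ 882 = 871. Stack: [871]
LOAD_FAST t → push 1. Stack: [871, 1]
LOAD_CONST → push 10. Stack: [871, 1, 10]
BINARY_OP % → 1 % 10 = 1. Stack: [871, 1]
BINARY_OP | → 871 | 1 = 871. Stack: [871]
STORE_FAST r → r=871. Stack: []
LOAD_FAST_LOAD_FAST n,t → push 28,1. Stack: [28, 1]
BINARY_OP - → 28 - 1 = 27. Stack: [27]
STORE_FAST z → z=27. Stack: []
LOAD_FAST t → push 1. Stack: [1]
LOAD_CONST → push 11. Stack: [1, 11]
BINARY_OP * → 1 * 11 = 11. Stack: [11]
LOAD_CONST → push 4. Stack: [11, 4]
BINARY_OP - → 11 - 4 = 7. Stack: [7]
STORE_FAST z → z=7. Stack: []
LOAD_FAST t → push 1. Stack: [1]
RETURN_VALUE → return 1.

28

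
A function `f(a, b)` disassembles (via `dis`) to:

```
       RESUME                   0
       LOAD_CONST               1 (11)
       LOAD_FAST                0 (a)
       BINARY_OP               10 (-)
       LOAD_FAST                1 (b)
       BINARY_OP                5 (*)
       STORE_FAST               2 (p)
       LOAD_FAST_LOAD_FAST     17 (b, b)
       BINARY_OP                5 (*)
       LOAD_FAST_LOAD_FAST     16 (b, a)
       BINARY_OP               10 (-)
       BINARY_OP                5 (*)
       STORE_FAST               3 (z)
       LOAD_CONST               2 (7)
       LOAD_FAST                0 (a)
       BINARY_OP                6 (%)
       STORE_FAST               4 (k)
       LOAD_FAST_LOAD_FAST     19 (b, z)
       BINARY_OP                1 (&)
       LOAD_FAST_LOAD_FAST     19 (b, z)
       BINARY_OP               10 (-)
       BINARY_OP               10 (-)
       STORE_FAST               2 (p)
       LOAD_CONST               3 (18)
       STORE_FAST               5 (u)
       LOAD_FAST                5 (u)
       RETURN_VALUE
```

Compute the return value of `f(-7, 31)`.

LOAD_CONST → push 11. Stack: [11]
LOAD_FAST a → push -7. Stack: [11, -7]
BINARY_OP - → 11 - -7 = 18. Stack: [18]
LOAD_FAST b → push 31. Stack: [18, 31]
BINARY_OP * → 18 * 31 = 558. Stack: [558]
STORE_FAST p → p=558. Stack: []
LOAD_FAST_LOAD_FAST b,b → push 31,31. Stack: [31, 31]
BINARY_OP * → 31 * 31 = 961. Stack: [961]
LOAD_FAST_LOAD_FAST b,a → push 31,-7. Stack: [961, 31, -7]
BINARY_OP - → 31 - -7 = 38. Stack: [961, 38]
BINARY_OP * → 961 * 38 = 36518. Stack: [36518]
STORE_FAST z → z=36518. Stack: []
LOAD_CONST → push 7. Stack: [7]
LOAD_FAST a → push -7. Stack: [7, -7]
BINARY_OP % → 7 % -7 = 0. Stack: [0]
STORE_FAST k → k=0. Stack: []
LOAD_FAST_LOAD_FAST b,z → push 31,36518. Stack: [31, 36518]
BINARY_OP & → 31 & 36518 = 6. Stack: [6]
LOAD_FAST_LOAD_FAST b,z → push 31,36518. Stack: [6, 31, 36518]
BINARY_OP - → 31 - 36518 = -36487. Stack: [6, -36487]
BINARY_OP - → 6 - -36487 = 36493. Stack: [36493]
STORE_FAST p → p=36493. Stack: []
LOAD_CONST → push 18. Stack: [18]
STORE_FAST u → u=18. Stack: []
LOAD_FAST u → push 18. Stack: [18]
RETURN_VALUE → return 18.

18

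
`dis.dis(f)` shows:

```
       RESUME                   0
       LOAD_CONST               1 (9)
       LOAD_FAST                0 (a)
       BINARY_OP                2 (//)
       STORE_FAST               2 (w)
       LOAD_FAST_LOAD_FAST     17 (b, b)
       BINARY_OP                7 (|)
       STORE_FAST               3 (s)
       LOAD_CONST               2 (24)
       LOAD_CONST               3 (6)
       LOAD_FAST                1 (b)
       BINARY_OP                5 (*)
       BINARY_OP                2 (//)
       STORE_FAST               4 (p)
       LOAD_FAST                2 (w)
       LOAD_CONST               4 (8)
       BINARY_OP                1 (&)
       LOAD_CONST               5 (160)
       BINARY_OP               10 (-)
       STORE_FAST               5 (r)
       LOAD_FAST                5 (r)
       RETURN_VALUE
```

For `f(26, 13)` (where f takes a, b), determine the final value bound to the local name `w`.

0

LOAD_CONST → push 9. Stack: [9]
LOAD_FAST a → push 26. Stack: [9, 26]
BINARY_OP // → 9 // 26 = 0. Stack: [0]
STORE_FAST w → w=0. Stack: []
LOAD_FAST_LOAD_FAST b,b → push 13,13. Stack: [13, 13]
BINARY_OP | → 13 | 13 = 13. Stack: [13]
STORE_FAST s → s=13. Stack: []
LOAD_CONST → push 24. Stack: [24]
LOAD_CONST → push 6. Stack: [24, 6]
LOAD_FAST b → push 13. Stack: [24, 6, 13]
BINARY_OP * → 6 * 13 = 78. Stack: [24, 78]
BINARY_OP // → 24 // 78 = 0. Stack: [0]
STORE_FAST p → p=0. Stack: []
LOAD_FAST w → push 0. Stack: [0]
LOAD_CONST → push 8. Stack: [0, 8]
BINARY_OP & → 0 & 8 = 0. Stack: [0]
LOAD_CONST → push 160. Stack: [0, 160]
BINARY_OP - → 0 - 160 = -160. Stack: [-160]
STORE_FAST r → r=-160. Stack: []
LOAD_FAST r → push -160. Stack: [-160]
RETURN_VALUE → return -160.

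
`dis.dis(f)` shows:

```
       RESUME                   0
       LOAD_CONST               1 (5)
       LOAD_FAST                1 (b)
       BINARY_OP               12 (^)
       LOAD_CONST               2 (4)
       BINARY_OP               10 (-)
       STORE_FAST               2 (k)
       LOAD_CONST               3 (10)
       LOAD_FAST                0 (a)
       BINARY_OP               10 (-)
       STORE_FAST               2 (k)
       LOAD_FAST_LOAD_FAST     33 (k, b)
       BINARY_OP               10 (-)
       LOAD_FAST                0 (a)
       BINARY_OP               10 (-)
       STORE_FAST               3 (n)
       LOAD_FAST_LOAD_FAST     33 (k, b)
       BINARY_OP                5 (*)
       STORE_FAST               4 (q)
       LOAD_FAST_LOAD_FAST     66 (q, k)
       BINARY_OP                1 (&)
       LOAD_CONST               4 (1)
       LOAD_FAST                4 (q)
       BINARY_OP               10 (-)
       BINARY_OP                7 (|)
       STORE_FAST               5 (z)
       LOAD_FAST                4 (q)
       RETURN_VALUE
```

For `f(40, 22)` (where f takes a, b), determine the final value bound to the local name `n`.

LOAD_CONST → push 5. Stack: [5]
LOAD_FAST b → push 22. Stack: [5, 22]
BINARY_OP ^ → 5 ^ 22 = 19. Stack: [19]
LOAD_CONST → push 4. Stack: [19, 4]
BINARY_OP - → 19 - 4 = 15. Stack: [15]
STORE_FAST k → k=15. Stack: []
LOAD_CONST → push 10. Stack: [10]
LOAD_FAST a → push 40. Stack: [10, 40]
BINARY_OP - → 10 - 40 = -30. Stack: [-30]
STORE_FAST k → k=-30. Stack: []
LOAD_FAST_LOAD_FAST k,b → push -30,22. Stack: [-30, 22]
BINARY_OP - → -30 - 22 = -52. Stack: [-52]
LOAD_FAST a → push 40. Stack: [-52, 40]
BINARY_OP - → -52 - 40 = -92. Stack: [-92]
STORE_FAST n → n=-92. Stack: []
LOAD_FAST_LOAD_FAST k,b → push -30,22. Stack: [-30, 22]
BINARY_OP * → -30 * 22 = -660. Stack: [-660]
STORE_FAST q → q=-660. Stack: []
LOAD_FAST_LOAD_FAST q,k → push -660,-30. Stack: [-660, -30]
BINARY_OP & → -660 & -30 = -672. Stack: [-672]
LOAD_CONST → push 1. Stack: [-672, 1]
LOAD_FAST q → push -660. Stack: [-672, 1, -660]
BINARY_OP - → 1 - -660 = 661. Stack: [-672, 661]
BINARY_OP | → -672 | 661 = -11. Stack: [-11]
STORE_FAST z → z=-11. Stack: []
LOAD_FAST q → push -660. Stack: [-660]
RETURN_VALUE → return -660.

-92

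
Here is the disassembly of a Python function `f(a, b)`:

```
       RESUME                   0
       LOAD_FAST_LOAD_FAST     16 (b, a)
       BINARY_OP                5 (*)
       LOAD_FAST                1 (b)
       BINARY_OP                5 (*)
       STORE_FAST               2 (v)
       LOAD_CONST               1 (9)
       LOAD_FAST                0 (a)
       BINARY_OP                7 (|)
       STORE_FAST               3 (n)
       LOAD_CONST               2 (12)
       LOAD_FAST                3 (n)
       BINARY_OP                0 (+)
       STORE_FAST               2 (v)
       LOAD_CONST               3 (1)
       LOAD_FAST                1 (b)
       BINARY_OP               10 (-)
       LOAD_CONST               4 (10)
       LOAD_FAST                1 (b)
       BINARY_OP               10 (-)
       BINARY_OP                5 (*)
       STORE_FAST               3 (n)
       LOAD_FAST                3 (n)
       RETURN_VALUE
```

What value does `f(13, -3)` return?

52

LOAD_FAST_LOAD_FAST b,a → push -3,13. Stack: [-3, 13]
BINARY_OP * → -3 * 13 = -39. Stack: [-39]
LOAD_FAST b → push -3. Stack: [-39, -3]
BINARY_OP * → -39 * -3 = 117. Stack: [117]
STORE_FAST v → v=117. Stack: []
LOAD_CONST → push 9. Stack: [9]
LOAD_FAST a → push 13. Stack: [9, 13]
BINARY_OP | → 9 | 13 = 13. Stack: [13]
STORE_FAST n → n=13. Stack: []
LOAD_CONST → push 12. Stack: [12]
LOAD_FAST n → push 13. Stack: [12, 13]
BINARY_OP + → 12 + 13 = 25. Stack: [25]
STORE_FAST v → v=25. Stack: []
LOAD_CONST → push 1. Stack: [1]
LOAD_FAST b → push -3. Stack: [1, -3]
BINARY_OP - → 1 - -3 = 4. Stack: [4]
LOAD_CONST → push 10. Stack: [4, 10]
LOAD_FAST b → push -3. Stack: [4, 10, -3]
BINARY_OP - → 10 - -3 = 13. Stack: [4, 13]
BINARY_OP * → 4 * 13 = 52. Stack: [52]
STORE_FAST n → n=52. Stack: []
LOAD_FAST n → push 52. Stack: [52]
RETURN_VALUE → return 52.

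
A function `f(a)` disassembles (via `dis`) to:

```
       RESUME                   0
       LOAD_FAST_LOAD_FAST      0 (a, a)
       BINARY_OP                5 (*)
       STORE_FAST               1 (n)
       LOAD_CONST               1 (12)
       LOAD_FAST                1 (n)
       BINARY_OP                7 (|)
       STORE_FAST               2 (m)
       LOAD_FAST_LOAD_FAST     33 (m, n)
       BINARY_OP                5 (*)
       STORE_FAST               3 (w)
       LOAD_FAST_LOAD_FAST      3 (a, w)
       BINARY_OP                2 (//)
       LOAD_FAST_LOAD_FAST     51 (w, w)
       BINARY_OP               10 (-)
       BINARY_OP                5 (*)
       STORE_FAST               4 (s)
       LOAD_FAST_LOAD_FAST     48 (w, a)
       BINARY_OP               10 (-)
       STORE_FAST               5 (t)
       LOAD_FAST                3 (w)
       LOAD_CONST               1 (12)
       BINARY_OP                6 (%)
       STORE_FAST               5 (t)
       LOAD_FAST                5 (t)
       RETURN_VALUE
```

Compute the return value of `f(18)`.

0

LOAD_FAST_LOAD_FAST a,a → push 18,18. Stack: [18, 18]
BINARY_OP * → 18 * 18 = 324. Stack: [324]
STORE_FAST n → n=324. Stack: []
LOAD_CONST → push 12. Stack: [12]
LOAD_FAST n → push 324. Stack: [12, 324]
BINARY_OP | → 12 | 324 = 332. Stack: [332]
STORE_FAST m → m=332. Stack: []
LOAD_FAST_LOAD_FAST m,n → push 332,324. Stack: [332, 324]
BINARY_OP * → 332 * 324 = 107568. Stack: [107568]
STORE_FAST w → w=107568. Stack: []
LOAD_FAST_LOAD_FAST a,w → push 18,107568. Stack: [18, 107568]
BINARY_OP // → 18 // 107568 = 0. Stack: [0]
LOAD_FAST_LOAD_FAST w,w → push 107568,107568. Stack: [0, 107568, 107568]
BINARY_OP - → 107568 - 107568 = 0. Stack: [0, 0]
BINARY_OP * → 0 * 0 = 0. Stack: [0]
STORE_FAST s → s=0. Stack: []
LOAD_FAST_LOAD_FAST w,a → push 107568,18. Stack: [107568, 18]
BINARY_OP - → 107568 - 18 = 107550. Stack: [107550]
STORE_FAST t → t=107550. Stack: []
LOAD_FAST w → push 107568. Stack: [107568]
LOAD_CONST → push 12. Stack: [107568, 12]
BINARY_OP % → 107568 % 12 = 0. Stack: [0]
STORE_FAST t → t=0. Stack: []
LOAD_FAST t → push 0. Stack: [0]
RETURN_VALUE → return 0.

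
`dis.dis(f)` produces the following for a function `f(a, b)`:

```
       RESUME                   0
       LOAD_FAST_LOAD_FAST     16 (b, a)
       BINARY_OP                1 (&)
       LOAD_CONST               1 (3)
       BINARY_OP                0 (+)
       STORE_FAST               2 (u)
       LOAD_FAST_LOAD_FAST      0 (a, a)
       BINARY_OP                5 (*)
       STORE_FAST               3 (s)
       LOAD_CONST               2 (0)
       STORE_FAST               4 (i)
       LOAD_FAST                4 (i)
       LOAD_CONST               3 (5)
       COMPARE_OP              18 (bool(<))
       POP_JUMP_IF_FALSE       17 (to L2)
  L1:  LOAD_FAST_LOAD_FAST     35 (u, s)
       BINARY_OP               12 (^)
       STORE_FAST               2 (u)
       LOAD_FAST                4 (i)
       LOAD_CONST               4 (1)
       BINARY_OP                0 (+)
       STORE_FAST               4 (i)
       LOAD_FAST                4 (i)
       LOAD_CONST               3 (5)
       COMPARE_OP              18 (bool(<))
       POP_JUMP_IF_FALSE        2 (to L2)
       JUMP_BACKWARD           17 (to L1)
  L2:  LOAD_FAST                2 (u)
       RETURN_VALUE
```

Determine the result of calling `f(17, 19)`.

LOAD_FAST_LOAD_FAST b,a → push 19,17
BINARY_OP & → 19 & 17 = 17
LOAD_CONST → push 3
BINARY_OP + → 17 + 3 = 20
STORE_FAST u → u=20
LOAD_FAST_LOAD_FAST a,a → push 17,17
BINARY_OP * → 17 * 17 = 289
STORE_FAST s → s=289
LOAD_CONST → push 0
STORE_FAST i → i=0
LOAD_FAST i → push 0
LOAD_CONST → push 5
COMPARE_OP bool(<) → 0 vs 5 = True
POP_JUMP_IF_FALSE → pop True; no jump
LOAD_FAST_LOAD_FAST u,s → push 20,289
BINARY_OP ^ → 20 ^ 289 = 309
STORE_FAST u → u=309
LOAD_FAST i → push 0
LOAD_CONST → push 1
BINARY_OP + → 0 + 1 = 1
STORE_FAST i → i=1
LOAD_FAST i → push 1
LOAD_CONST → push 5
COMPARE_OP bool(<) → 1 vs 5 = True
POP_JUMP_IF_FALSE → pop True; no jump
LOAD_FAST_LOAD_FAST u,s → push 309,289
BINARY_OP ^ → 309 ^ 289 = 20
STORE_FAST u → u=20
LOAD_FAST i → push 1
LOAD_CONST → push 1
BINARY_OP + → 1 + 1 = 2
STORE_FAST i → i=2
LOAD_FAST i → push 2
LOAD_CONST → push 5
COMPARE_OP bool(<) → 2 vs 5 = True
POP_JUMP_IF_FALSE → pop True; no jump
LOAD_FAST_LOAD_FAST u,s → push 20,289
BINARY_OP ^ → 20 ^ 289 = 309
STORE_FAST u → u=309
LOAD_FAST i → push 2
LOAD_CONST → push 1
BINARY_OP + → 2 + 1 = 3
STORE_FAST i → i=3
LOAD_FAST i → push 3
LOAD_CONST → push 5
COMPARE_OP bool(<) → 3 vs 5 = True
POP_JUMP_IF_FALSE → pop True; no jump
LOAD_FAST_LOAD_FAST u,s → push 309,289
BINARY_OP ^ → 309 ^ 289 = 20
STORE_FAST u → u=20
LOAD_FAST i → push 3
LOAD_CONST → push 1
BINARY_OP + → 3 + 1 = 4
STORE_FAST i → i=4
LOAD_FAST i → push 4
LOAD_CONST → push 5
COMPARE_OP bool(<) → 4 vs 5 = True
POP_JUMP_IF_FALSE → pop True; no jump
LOAD_FAST_LOAD_FAST u,s → push 20,289
BINARY_OP ^ → 20 ^ 289 = 309
STORE_FAST u → u=309
LOAD_FAST i → push 4
LOAD_CONST → push 1
BINARY_OP + → 4 + 1 = 5
STORE_FAST i → i=5
LOAD_FAST i → push 5
LOAD_CONST → push 5
COMPARE_OP bool(<) → 5 vs 5 = False
POP_JUMP_IF_FALSE → pop False; jump
LOAD_FAST u → push 309
RETURN_VALUE → return 309.

309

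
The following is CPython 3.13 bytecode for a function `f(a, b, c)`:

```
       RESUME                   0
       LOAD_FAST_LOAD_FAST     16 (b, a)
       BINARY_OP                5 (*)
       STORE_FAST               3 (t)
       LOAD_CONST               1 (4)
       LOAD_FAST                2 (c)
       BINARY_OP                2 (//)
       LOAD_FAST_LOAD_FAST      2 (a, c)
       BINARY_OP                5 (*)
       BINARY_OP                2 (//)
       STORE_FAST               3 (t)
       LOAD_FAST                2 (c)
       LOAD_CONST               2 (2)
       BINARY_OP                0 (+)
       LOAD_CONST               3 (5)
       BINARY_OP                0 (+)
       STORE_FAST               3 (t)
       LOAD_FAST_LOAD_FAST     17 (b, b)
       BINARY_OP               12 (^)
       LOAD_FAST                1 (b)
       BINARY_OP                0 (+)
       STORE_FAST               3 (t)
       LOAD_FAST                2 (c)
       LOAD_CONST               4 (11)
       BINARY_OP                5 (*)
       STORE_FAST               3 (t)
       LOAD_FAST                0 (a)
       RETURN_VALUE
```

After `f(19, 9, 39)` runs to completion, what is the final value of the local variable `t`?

LOAD_FAST_LOAD_FAST b,a → push 9,19. Stack: [9, 19]
BINARY_OP * → 9 * 19 = 171. Stack: [171]
STORE_FAST t → t=171. Stack: []
LOAD_CONST → push 4. Stack: [4]
LOAD_FAST c → push 39. Stack: [4, 39]
BINARY_OP // → 4 // 39 = 0. Stack: [0]
LOAD_FAST_LOAD_FAST a,c → push 19,39. Stack: [0, 19, 39]
BINARY_OP * → 19 * 39 = 741. Stack: [0, 741]
BINARY_OP // → 0 // 741 = 0. Stack: [0]
STORE_FAST t → t=0. Stack: []
LOAD_FAST c → push 39. Stack: [39]
LOAD_CONST → push 2. Stack: [39, 2]
BINARY_OP + → 39 + 2 = 41. Stack: [41]
LOAD_CONST → push 5. Stack: [41, 5]
BINARY_OP + → 41 + 5 = 46. Stack: [46]
STORE_FAST t → t=46. Stack: []
LOAD_FAST_LOAD_FAST b,b → push 9,9. Stack: [9, 9]
BINARY_OP ^ → 9 ^ 9 = 0. Stack: [0]
LOAD_FAST b → push 9. Stack: [0, 9]
BINARY_OP + → 0 + 9 = 9. Stack: [9]
STORE_FAST t → t=9. Stack: []
LOAD_FAST c → push 39. Stack: [39]
LOAD_CONST → push 11. Stack: [39, 11]
BINARY_OP * → 39 * 11 = 429. Stack: [429]
STORE_FAST t → t=429. Stack: []
LOAD_FAST a → push 19. Stack: [19]
RETURN_VALUE → return 19.

429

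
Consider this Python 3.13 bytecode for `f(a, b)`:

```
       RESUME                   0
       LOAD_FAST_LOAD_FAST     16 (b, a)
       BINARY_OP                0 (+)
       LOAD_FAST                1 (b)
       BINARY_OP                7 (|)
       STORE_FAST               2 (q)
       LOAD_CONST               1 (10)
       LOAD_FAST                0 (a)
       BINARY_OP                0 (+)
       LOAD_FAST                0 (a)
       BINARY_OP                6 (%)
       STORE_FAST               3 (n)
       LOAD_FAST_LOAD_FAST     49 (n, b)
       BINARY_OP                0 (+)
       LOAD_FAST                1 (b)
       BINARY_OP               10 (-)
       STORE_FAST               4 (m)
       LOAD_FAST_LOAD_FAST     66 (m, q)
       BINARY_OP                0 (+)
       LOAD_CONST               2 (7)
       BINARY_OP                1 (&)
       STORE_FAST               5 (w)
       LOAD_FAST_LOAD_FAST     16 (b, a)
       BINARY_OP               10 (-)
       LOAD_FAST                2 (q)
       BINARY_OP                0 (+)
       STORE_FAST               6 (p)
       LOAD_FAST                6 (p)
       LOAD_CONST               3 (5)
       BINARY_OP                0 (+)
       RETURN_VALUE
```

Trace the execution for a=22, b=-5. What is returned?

LOAD_FAST_LOAD_FAST b,a → push -5,22. Stack: [-5, 22]
BINARY_OP + → -5 + 22 = 17. Stack: [17]
LOAD_FAST b → push -5. Stack: [17, -5]
BINARY_OP | → 17 | -5 = -5. Stack: [-5]
STORE_FAST q → q=-5. Stack: []
LOAD_CONST → push 10. Stack: [10]
LOAD_FAST a → push 22. Stack: [10, 22]
BINARY_OP + → 10 + 22 = 32. Stack: [32]
LOAD_FAST a → push 22. Stack: [32, 22]
BINARY_OP % → 32 % 22 = 10. Stack: [10]
STORE_FAST n → n=10. Stack: []
LOAD_FAST_LOAD_FAST n,b → push 10,-5. Stack: [10, -5]
BINARY_OP + → 10 + -5 = 5. Stack: [5]
LOAD_FAST b → push -5. Stack: [5, -5]
BINARY_OP - → 5 - -5 = 10. Stack: [10]
STORE_FAST m → m=10. Stack: []
LOAD_FAST_LOAD_FAST m,q → push 10,-5. Stack: [10, -5]
BINARY_OP + → 10 + -5 = 5. Stack: [5]
LOAD_CONST → push 7. Stack: [5, 7]
BINARY_OP & → 5 & 7 = 5. Stack: [5]
STORE_FAST w → w=5. Stack: []
LOAD_FAST_LOAD_FAST b,a → push -5,22. Stack: [-5, 22]
BINARY_OP - → -5 - 22 = -27. Stack: [-27]
LOAD_FAST q → push -5. Stack: [-27, -5]
BINARY_OP + → -27 + -5 = -32. Stack: [-32]
STORE_FAST p → p=-32. Stack: []
LOAD_FAST p → push -32. Stack: [-32]
LOAD_CONST → push 5. Stack: [-32, 5]
BINARY_OP + → -32 + 5 = -27. Stack: [-27]
RETURN_VALUE → return -27.

-27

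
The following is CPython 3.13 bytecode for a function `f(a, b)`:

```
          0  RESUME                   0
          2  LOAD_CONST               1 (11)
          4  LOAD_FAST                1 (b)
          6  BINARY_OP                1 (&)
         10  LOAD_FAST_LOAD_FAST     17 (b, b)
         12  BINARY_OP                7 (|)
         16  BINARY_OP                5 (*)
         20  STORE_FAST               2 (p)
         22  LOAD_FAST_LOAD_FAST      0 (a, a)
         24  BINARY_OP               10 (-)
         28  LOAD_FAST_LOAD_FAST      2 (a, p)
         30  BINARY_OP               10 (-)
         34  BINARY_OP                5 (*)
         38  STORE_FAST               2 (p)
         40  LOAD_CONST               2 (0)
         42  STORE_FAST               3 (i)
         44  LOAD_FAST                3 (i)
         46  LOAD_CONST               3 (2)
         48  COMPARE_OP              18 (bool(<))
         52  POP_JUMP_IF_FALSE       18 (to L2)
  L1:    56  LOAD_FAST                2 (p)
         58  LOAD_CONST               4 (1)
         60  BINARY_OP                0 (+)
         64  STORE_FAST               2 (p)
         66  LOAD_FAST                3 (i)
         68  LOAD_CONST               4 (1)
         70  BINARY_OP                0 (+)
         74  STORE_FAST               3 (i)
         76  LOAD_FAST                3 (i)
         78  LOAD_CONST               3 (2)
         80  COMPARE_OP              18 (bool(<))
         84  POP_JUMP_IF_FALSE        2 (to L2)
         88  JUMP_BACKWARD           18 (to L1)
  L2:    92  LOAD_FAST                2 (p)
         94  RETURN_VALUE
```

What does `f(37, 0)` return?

2

LOAD_CONST → push 11. Stack: [11]
LOAD_FAST b → push 0. Stack: [11, 0]
BINARY_OP & → 11 & 0 = 0. Stack: [0]
LOAD_FAST_LOAD_FAST b,b → push 0,0. Stack: [0, 0, 0]
BINARY_OP | → 0 | 0 = 0. Stack: [0, 0]
BINARY_OP * → 0 * 0 = 0. Stack: [0]
STORE_FAST p → p=0. Stack: []
LOAD_FAST_LOAD_FAST a,a → push 37,37. Stack: [37, 37]
BINARY_OP - → 37 - 37 = 0. Stack: [0]
LOAD_FAST_LOAD_FAST a,p → push 37,0. Stack: [0, 37, 0]
BINARY_OP - → 37 - 0 = 37. Stack: [0, 37]
BINARY_OP * → 0 * 37 = 0. Stack: [0]
STORE_FAST p → p=0. Stack: []
LOAD_CONST → push 0. Stack: [0]
STORE_FAST i → i=0. Stack: []
LOAD_FAST i → push 0. Stack: [0]
LOAD_CONST → push 2. Stack: [0, 2]
COMPARE_OP bool(<) → 0 vs 2 = True. Stack: [True]
POP_JUMP_IF_FALSE → pop True; no jump. Stack: []
LOAD_FAST p → push 0. Stack: [0]
LOAD_CONST → push 1. Stack: [0, 1]
BINARY_OP + → 0 + 1 = 1. Stack: [1]
STORE_FAST p → p=1. Stack: []
LOAD_FAST i → push 0. Stack: [0]
LOAD_CONST → push 1. Stack: [0, 1]
BINARY_OP + → 0 + 1 = 1. Stack: [1]
STORE_FAST i → i=1. Stack: []
LOAD_FAST i → push 1. Stack: [1]
LOAD_CONST → push 2. Stack: [1, 2]
COMPARE_OP bool(<) → 1 vs 2 = True. Stack: [True]
POP_JUMP_IF_FALSE → pop True; no jump. Stack: []
LOAD_FAST p → push 1. Stack: [1]
LOAD_CONST → push 1. Stack: [1, 1]
BINARY_OP + → 1 + 1 = 2. Stack: [2]
STORE_FAST p → p=2. Stack: []
LOAD_FAST i → push 1. Stack: [1]
LOAD_CONST → push 1. Stack: [1, 1]
BINARY_OP + → 1 + 1 = 2. Stack: [2]
STORE_FAST i → i=2. Stack: []
LOAD_FAST i → push 2. Stack: [2]
LOAD_CONST → push 2. Stack: [2, 2]
COMPARE_OP bool(<) → 2 vs 2 = False. Stack: [False]
POP_JUMP_IF_FALSE → pop False; jump. Stack: []
LOAD_FAST p → push 2. Stack: [2]
RETURN_VALUE → return 2.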